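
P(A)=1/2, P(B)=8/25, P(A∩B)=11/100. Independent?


P(A)×P(B) = 4/25
P(A∩B) = 11/100
Not equal → NOT independent

No, not independent


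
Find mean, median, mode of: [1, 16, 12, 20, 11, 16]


Sorted: [1, 11, 12, 16, 16, 20]
Mean = 76/6 = 38/3
Median = 14
Freq: {1: 1, 16: 2, 12: 1, 20: 1, 11: 1}
Mode: [16]

Mean=38/3, Median=14, Mode=16


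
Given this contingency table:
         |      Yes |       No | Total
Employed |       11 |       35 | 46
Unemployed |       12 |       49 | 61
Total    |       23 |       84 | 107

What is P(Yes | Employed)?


P(Yes | Employed) = 11/(11+35) = 11/46

P(Yes|Employed) = 11/46 ≈ 23.91%


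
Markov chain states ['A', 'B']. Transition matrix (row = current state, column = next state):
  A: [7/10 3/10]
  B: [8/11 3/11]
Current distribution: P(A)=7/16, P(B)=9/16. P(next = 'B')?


P(next=B) = Σᵢ P(now=i)×P(i→B)
= 7/16×3/10 + 9/16×3/11
= 21/160 + 27/176 = 501/1760

P = 501/1760 ≈ 0.2847


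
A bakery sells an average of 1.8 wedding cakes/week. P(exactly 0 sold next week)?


Poisson(λ=1.8): P(X=0) = e^(-λ)×λ^k/k!
= e^(-1.8) × 1.8^0 / 0!
≈ 0.1652988882 × 1 / 1 ≈ 0.165299

P(X=0) ≈ 0.165299 ≈ 16.53%


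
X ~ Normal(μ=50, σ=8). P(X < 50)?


z = (50-50)/8 = 0.0
P(Z < 0.0) = 0.5000

P(X < 50) ≈ 0.5000


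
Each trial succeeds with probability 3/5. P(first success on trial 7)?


Geometric: P(X=7) = (1-p)^(k-1)×p = (2/5)^6×3/5 = 192/78125

P(X=7) = 192/78125 ≈ 0.25%


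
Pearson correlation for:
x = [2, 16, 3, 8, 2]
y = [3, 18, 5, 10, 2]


n=5, Σx=31, Σy=38, Σxy=393, Σx²=337, Σy²=462
r = (5×393 - 31×38)/√((5×337 - 31²)(5×462 - 38²))
= 787/√(724×866) = 787/√626984 ≈ 787/791.8232 ≈ 0.9939

r ≈ 0.9939


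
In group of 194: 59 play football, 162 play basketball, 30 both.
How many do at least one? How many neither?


|A∪B| = 59+162-30 = 191
Neither = 194-191 = 3

At least one: 191; Neither: 3


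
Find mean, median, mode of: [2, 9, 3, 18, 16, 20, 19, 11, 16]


Sorted: [2, 3, 9, 11, 16, 16, 18, 19, 20]
Mean = 114/9 = 38/3
Median = 16
Freq: {2: 1, 9: 1, 3: 1, 18: 1, 16: 2, 20: 1, 19: 1, 11: 1}
Mode: [16]

Mean=38/3, Median=16, Mode=16


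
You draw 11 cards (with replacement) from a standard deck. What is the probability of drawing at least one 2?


P(not a 2) = 48/52 = 12/13
P(none in 11 draws) = (12/13)^11 = 743008370688/1792160394037
P(≥1 2) = 1 - 743008370688/1792160394037 = 1049152023349/1792160394037

P = 1049152023349/1792160394037 ≈ 58.54%


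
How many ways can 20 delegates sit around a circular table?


Circular arrangements of 20 distinct objects: fix one position to break rotational symmetry.
(n-1)! = 19! = 121645100408832000

121645100408832000


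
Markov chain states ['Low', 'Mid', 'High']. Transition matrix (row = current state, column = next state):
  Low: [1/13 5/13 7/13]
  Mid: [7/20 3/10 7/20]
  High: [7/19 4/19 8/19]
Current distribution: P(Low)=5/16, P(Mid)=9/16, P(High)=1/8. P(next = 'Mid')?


P(next=Mid) = Σᵢ P(now=i)×P(i→Mid)
= 5/16×5/13 + 9/16×3/10 + 1/8×4/19
= 25/208 + 27/160 + 1/38 = 12459/39520

P = 12459/39520 ≈ 0.3153


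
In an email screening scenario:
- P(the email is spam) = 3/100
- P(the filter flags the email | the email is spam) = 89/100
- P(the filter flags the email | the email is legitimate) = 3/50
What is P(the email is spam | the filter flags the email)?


Using Bayes' theorem:
P(A|B) = P(B|A)·P(A) / P(B)

P(the filter flags the email) = 89/100 × 3/100 + 3/50 × 97/100
= 267/10000 + 291/5000 = 849/10000

P(the email is spam|the filter flags the email) = (267/10000) / (849/10000) = 89/283

P(the email is spam|the filter flags the email) = 89/283 ≈ 31.45%


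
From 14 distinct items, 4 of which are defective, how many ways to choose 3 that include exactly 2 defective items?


Choose 2 of the 4 defective items and 1 of the other 10 items:
C(4,2)×C(10,1) = 6×10 = 60

60


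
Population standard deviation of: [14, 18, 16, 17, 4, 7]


Mean = 76/6 = 38/3
  (14-38/3)²=16/9
  (18-38/3)²=256/9
  (16-38/3)²=100/9
  (17-38/3)²=169/9
  (4-38/3)²=676/9
  (7-38/3)²=289/9
Σ(x-μ)² = 502/3
σ² = (502/3)/6 = 251/9

σ = √(251/9) ≈ 5.2810


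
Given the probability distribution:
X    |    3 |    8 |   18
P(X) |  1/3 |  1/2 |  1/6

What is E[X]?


E[X] = Σ x·P(X=x)
= (3)×(1/3) + (8)×(1/2) + (18)×(1/6)
= 8

E[X] = 8


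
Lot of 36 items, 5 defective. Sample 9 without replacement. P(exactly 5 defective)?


Hypergeometric: C(5,5)×C(31,4)/C(36,9)
= 1×31465/94143280 = 1/2992

P(X=5) = 1/2992 ≈ 0.03%


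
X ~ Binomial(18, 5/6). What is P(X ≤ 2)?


P(X ≤ 2) = Σ P(X=i) for i=0..2
P(X=0) = 1/101559956668416
P(X=1) = 5/5642219814912
P(X=2) = 425/11284439629824
Sum = 979/25389989167104

P(X ≤ 2) = 979/25389989167104 ≈ 0.00%


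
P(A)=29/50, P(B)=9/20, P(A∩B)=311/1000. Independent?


P(A)×P(B) = 261/1000
P(A∩B) = 311/1000
Not equal → NOT independent

No, not independent


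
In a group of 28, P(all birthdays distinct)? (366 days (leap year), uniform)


P(all different) = Π(366-i)/366 for i=0..27
= (366/366)×(365/366)×...×(339/366)
= 0.346570

P ≈ 0.3466 ≈ 34.66%


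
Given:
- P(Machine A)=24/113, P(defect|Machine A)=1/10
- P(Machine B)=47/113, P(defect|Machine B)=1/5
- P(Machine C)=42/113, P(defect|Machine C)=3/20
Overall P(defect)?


P(B) = Σ P(B|Aᵢ)×P(Aᵢ)
  1/10×24/113 = 12/565
  1/5×47/113 = 47/565
  3/20×42/113 = 63/1130
Sum = 181/1130

P(defect) = 181/1130 ≈ 16.02%


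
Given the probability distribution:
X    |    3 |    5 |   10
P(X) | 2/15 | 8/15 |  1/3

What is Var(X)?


E[X] = 32/5
E[X²] = 718/15
Var(X) = E[X²] - (E[X])² = 718/15 - 1024/25 = 518/75

Var(X) = 518/75 ≈ 6.9067


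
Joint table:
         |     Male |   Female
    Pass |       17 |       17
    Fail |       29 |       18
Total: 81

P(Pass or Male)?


P(Pass∨Male) = P(Pass) + P(Male) - P(Pass∧Male)
= (34 + 46 - 17)/81 = 63/81 = 7/9

P = 7/9 ≈ 77.78%


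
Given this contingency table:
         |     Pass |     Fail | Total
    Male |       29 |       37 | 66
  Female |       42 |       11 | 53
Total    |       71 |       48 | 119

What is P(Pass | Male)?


P(Pass | Male) = 29/(29+37) = 29/66

P(Pass|Male) = 29/66 ≈ 43.94%


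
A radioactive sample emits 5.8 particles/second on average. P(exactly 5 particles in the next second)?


Poisson(λ=5.8): P(X=5) = e^(-λ)×λ^k/k!
= e^(-5.8) × 5.8^5 / 5!
≈ 0.003027554745 × 6563.56768 / 120 ≈ 0.165596

P(X=5) ≈ 0.165596 ≈ 16.56%


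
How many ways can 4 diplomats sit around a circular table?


Circular arrangements of 4 distinct objects: fix one position to break rotational symmetry.
(n-1)! = 3! = 6

6


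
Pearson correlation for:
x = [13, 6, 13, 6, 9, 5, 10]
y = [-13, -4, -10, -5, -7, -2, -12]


n=7, Σx=62, Σy=-53, Σxy=-546, Σx²=616, Σy²=507
r = (7×(-546) - 62×(-53))/√((7×616 - 62²)(7×507 - (-53)²))
= -536/√(468×740) = -536/√346320 ≈ -536/588.4896 ≈ -0.9108

r ≈ -0.9108


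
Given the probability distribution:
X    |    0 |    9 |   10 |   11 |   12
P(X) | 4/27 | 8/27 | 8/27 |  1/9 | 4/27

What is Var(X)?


E[X] = 233/27
E[X²] = 2387/27
Var(X) = E[X²] - (E[X])² = 2387/27 - 54289/729 = 10160/729

Var(X) = 10160/729 ≈ 13.9369


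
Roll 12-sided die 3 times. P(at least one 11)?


P(no 11)^3 = (11/12)^3 = 1331/1728
P(≥1) = 1 - 1331/1728 = 397/1728

P = 397/1728 ≈ 22.97%


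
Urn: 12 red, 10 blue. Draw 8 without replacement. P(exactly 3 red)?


Hypergeometric: C(12,3)×C(10,5)/C(22,8)
= 220×252/319770 = 56/323

P(X=3) = 56/323 ≈ 17.34%


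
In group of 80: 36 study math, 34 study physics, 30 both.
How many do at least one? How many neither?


|A∪B| = 36+34-30 = 40
Neither = 80-40 = 40

At least one: 40; Neither: 40


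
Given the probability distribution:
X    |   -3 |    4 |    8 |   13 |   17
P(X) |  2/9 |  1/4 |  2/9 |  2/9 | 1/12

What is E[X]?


E[X] = Σ x·P(X=x)
= (-3)×(2/9) + (4)×(1/4) + (8)×(2/9) + (13)×(2/9) + (17)×(1/12)
= 77/12

E[X] = 77/12


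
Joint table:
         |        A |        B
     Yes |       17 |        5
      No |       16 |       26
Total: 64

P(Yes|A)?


P(Yes|A) = 17/(17+16) = 17/33

P = 17/33 ≈ 51.52%


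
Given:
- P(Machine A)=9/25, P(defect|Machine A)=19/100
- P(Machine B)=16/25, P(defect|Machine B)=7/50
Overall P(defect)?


P(B) = Σ P(B|Aᵢ)×P(Aᵢ)
  19/100×9/25 = 171/2500
  7/50×16/25 = 56/625
Sum = 79/500

P(defect) = 79/500 ≈ 15.80%


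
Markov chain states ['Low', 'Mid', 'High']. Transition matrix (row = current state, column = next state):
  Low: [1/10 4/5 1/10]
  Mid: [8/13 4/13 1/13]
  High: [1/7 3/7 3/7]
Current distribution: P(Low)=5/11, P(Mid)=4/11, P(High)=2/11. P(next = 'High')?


P(next=High) = Σᵢ P(now=i)×P(i→High)
= 5/11×1/10 + 4/11×1/13 + 2/11×3/7
= 1/22 + 4/143 + 6/77 = 303/2002

P = 303/2002 ≈ 0.1513


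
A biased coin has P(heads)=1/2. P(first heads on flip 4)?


Geometric: P(X=4) = (1-p)^(k-1)×p = (1/2)^3×1/2 = 1/16

P(X=4) = 1/16 ≈ 6.25%


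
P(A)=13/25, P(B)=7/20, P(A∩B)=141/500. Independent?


P(A)×P(B) = 91/500
P(A∩B) = 141/500
Not equal → NOT independent

No, not independent


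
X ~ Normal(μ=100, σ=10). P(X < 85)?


z = (85-100)/10 = -1.5
P(Z < -1.5) = 0.0668

P(X < 85) ≈ 0.0668


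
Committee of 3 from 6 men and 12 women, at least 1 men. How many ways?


Count by #men:
  1M,2W: C(6,1)×C(12,2)=396
  2M,1W: C(6,2)×C(12,1)=180
  3M,0W: C(6,3)×C(12,0)=20
Total = 596

596


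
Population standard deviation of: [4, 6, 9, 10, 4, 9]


Mean = 42/6 = 7
  (4-7)²=9
  (6-7)²=1
  (9-7)²=4
  (10-7)²=9
  (4-7)²=9
  (9-7)²=4
Σ(x-μ)² = 36
σ² = 36/6 = 6

σ = √(6) ≈ 2.4495


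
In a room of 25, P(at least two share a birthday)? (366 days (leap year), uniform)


P(all different) = Π(366-i)/366 for i=0..24
= 0.432316
P(match) = 1 - 0.432316 = 0.567684

P ≈ 0.5677 ≈ 56.77%


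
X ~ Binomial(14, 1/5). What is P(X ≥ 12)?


P(X ≥ 12) = Σ P(X=i) for i=12..14
P(X=12) = 1456/6103515625
P(X=13) = 56/6103515625
P(X=14) = 1/6103515625
Sum = 1513/6103515625

P(X ≥ 12) = 1513/6103515625 ≈ 0.00%


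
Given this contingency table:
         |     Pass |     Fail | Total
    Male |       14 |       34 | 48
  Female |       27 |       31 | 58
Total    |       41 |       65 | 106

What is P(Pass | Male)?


P(Pass | Male) = 14/(14+34) = 14/48 = 7/24

P(Pass|Male) = 7/24 ≈ 29.17%


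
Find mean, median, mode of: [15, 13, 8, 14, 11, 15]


Sorted: [8, 11, 13, 14, 15, 15]
Mean = 76/6 = 38/3
Median = 27/2
Freq: {15: 2, 13: 1, 8: 1, 14: 1, 11: 1}
Mode: [15]

Mean=38/3, Median=27/2, Mode=15


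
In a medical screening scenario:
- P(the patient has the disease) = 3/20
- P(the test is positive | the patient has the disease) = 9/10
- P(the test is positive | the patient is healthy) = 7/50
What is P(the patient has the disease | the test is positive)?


Using Bayes' theorem:
P(A|B) = P(B|A)·P(A) / P(B)

P(the test is positive) = 9/10 × 3/20 + 7/50 × 17/20
= 27/200 + 119/1000 = 127/500

P(the patient has the disease|the test is positive) = (27/200) / (127/500) = 135/254

P(the patient has the disease|the test is positive) = 135/254 ≈ 53.15%


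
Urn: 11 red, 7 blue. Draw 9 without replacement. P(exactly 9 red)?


Hypergeometric: C(11,9)×C(7,0)/C(18,9)
= 55×1/48620 = 1/884

P(X=9) = 1/884 ≈ 0.11%


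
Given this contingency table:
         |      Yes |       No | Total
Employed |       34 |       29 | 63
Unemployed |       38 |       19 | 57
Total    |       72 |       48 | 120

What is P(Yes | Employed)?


P(Yes | Employed) = 34/(34+29) = 34/63

P(Yes|Employed) = 34/63 ≈ 53.97%


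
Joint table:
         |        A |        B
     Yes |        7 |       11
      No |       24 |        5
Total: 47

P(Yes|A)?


P(Yes|A) = 7/(7+24) = 7/31

P = 7/31 ≈ 22.58%


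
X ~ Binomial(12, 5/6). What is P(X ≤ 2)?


P(X ≤ 2) = Σ P(X=i) for i=0..2
P(X=0) = 1/2176782336
P(X=1) = 5/181398528
P(X=2) = 275/362797056
Sum = 1711/2176782336

P(X ≤ 2) = 1711/2176782336 ≈ 0.00%


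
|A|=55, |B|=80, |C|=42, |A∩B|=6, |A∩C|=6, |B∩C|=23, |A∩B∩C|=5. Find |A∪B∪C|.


|A∪B∪C| = 55+80+42-6-6-23+5 = 147

|A∪B∪C| = 147


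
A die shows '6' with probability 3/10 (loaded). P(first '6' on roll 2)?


Geometric: P(X=2) = (1-p)^(k-1)×p = (7/10)^1×3/10 = 21/100

P(X=2) = 21/100 ≈ 21.00%


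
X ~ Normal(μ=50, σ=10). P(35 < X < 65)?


z₁=(35-50)/10=-1.5, z₂=(65-50)/10=1.5
P = Φ(1.5) - Φ(-1.5) = 0.933193 - 0.066807 = 0.866386 ≈ 0.8664

P(35 < X < 65) ≈ 0.8664


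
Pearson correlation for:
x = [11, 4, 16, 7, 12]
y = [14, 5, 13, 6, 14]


n=5, Σx=50, Σy=52, Σxy=592, Σx²=586, Σy²=622
r = (5×592 - 50×52)/√((5×586 - 50²)(5×622 - 52²))
= 360/√(430×406) = 360/√174580 ≈ 360/417.8277 ≈ 0.8616

r ≈ 0.8616


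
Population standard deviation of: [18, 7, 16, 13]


Mean = 54/4 = 27/2
  (18-27/2)²=81/4
  (7-27/2)²=169/4
  (16-27/2)²=25/4
  (13-27/2)²=1/4
Σ(x-μ)² = 69
σ² = 69/4

σ = √(69/4) ≈ 4.1533


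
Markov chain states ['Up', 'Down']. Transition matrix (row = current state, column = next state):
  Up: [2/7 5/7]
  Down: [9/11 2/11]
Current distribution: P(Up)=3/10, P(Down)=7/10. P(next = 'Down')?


P(next=Down) = Σᵢ P(now=i)×P(i→Down)
= 3/10×5/7 + 7/10×2/11
= 3/14 + 7/55 = 263/770

P = 263/770 ≈ 0.3416


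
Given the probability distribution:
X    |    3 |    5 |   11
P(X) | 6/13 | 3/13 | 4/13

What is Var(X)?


E[X] = 77/13
E[X²] = 613/13
Var(X) = E[X²] - (E[X])² = 613/13 - 5929/169 = 2040/169

Var(X) = 2040/169 ≈ 12.0710


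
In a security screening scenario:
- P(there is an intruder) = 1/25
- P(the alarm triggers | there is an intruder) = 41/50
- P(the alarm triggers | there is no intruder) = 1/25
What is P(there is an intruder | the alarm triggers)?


Using Bayes' theorem:
P(A|B) = P(B|A)·P(A) / P(B)

P(the alarm triggers) = 41/50 × 1/25 + 1/25 × 24/25
= 41/1250 + 24/625 = 89/1250

P(there is an intruder|the alarm triggers) = (41/1250) / (89/1250) = 41/89

P(there is an intruder|the alarm triggers) = 41/89 ≈ 46.07%


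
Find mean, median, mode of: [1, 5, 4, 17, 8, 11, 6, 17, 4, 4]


Sorted: [1, 4, 4, 4, 5, 6, 8, 11, 17, 17]
Mean = 77/10
Median = 11/2
Freq: {1: 1, 5: 1, 4: 3, 17: 2, 8: 1, 11: 1, 6: 1}
Mode: [4]

Mean=77/10, Median=11/2, Mode=4


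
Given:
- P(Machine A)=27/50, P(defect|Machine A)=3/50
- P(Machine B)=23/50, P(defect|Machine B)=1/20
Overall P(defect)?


P(B) = Σ P(B|Aᵢ)×P(Aᵢ)
  3/50×27/50 = 81/2500
  1/20×23/50 = 23/1000
Sum = 277/5000

P(defect) = 277/5000 ≈ 5.54%


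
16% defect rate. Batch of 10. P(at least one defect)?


P(all good) = (21/25)^10 = 16679880978201/95367431640625
P(≥1 defect) = 78687550662424/95367431640625

P = 78687550662424/95367431640625 ≈ 82.51%


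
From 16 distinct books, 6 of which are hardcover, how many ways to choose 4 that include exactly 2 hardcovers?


Choose 2 of the 6 hardcovers and 2 of the other 10 books:
C(6,2)×C(10,2) = 15×45 = 675

675


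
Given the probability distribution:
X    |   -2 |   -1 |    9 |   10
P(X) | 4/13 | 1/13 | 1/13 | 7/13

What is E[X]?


E[X] = Σ x·P(X=x)
= (-2)×(4/13) + (-1)×(1/13) + (9)×(1/13) + (10)×(7/13)
= 70/13

E[X] = 70/13


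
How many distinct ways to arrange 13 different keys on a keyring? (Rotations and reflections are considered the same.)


Free circular arrangements: rotations and reflections both identified.
(n-1)!/2 = 12!/2 = 479001600/2 = 239500800

239500800


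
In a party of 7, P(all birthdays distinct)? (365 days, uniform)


P(all different) = Π(365-i)/365 for i=0..6
= (365/365)×(364/365)×...×(359/365)
= 0.943764

P ≈ 0.9438 ≈ 94.38%


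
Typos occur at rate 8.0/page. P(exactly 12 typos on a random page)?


Poisson(λ=8.0): P(X=12) = e^(-λ)×λ^k/k!
= e^(-8.0) × 8.0^12 / 12!
≈ 0.0003354626279 × 68719476736 / 479001600 ≈ 0.048127

P(X=12) ≈ 0.048127 ≈ 4.81%


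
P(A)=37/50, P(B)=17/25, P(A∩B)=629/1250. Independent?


P(A)×P(B) = 629/1250
P(A∩B) = 629/1250
Equal ✓ → Independent

Yes, independent


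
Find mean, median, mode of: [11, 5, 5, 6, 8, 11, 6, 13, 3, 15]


Sorted: [3, 5, 5, 6, 6, 8, 11, 11, 13, 15]
Mean = 83/10
Median = 7
Freq: {11: 2, 5: 2, 6: 2, 8: 1, 13: 1, 3: 1, 15: 1}
Mode: [5, 6, 11]

Mean=83/10, Median=7, Mode=[5, 6, 11]


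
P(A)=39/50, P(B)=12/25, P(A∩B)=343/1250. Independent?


P(A)×P(B) = 234/625
P(A∩B) = 343/1250
Not equal → NOT independent

No, not independent


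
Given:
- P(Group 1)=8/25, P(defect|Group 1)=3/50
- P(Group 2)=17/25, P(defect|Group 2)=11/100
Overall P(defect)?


P(B) = Σ P(B|Aᵢ)×P(Aᵢ)
  3/50×8/25 = 12/625
  11/100×17/25 = 187/2500
Sum = 47/500

P(defect) = 47/500 ≈ 9.40%


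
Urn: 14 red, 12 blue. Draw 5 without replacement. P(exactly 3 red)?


Hypergeometric: C(14,3)×C(12,2)/C(26,5)
= 364×66/65780 = 42/115

P(X=3) = 42/115 ≈ 36.52%


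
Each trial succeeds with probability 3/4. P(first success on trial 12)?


Geometric: P(X=12) = (1-p)^(k-1)×p = (1/4)^11×3/4 = 3/16777216

P(X=12) = 3/16777216 ≈ 0.00%


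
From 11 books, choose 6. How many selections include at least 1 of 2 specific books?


Complement: C(11,6) - C(9,6) = 462 - 84 = 378

378


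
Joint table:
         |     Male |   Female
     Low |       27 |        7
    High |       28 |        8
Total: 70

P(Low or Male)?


P(Low∨Male) = P(Low) + P(Male) - P(Low∧Male)
= (34 + 55 - 27)/70 = 62/70 = 31/35

P = 31/35 ≈ 88.57%


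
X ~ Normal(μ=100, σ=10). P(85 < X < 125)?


z₁=(85-100)/10=-1.5, z₂=(125-100)/10=2.5
P = Φ(2.5) - Φ(-1.5) = 0.993790 - 0.066807 = 0.926983 ≈ 0.9270

P(85 < X < 125) ≈ 0.9270


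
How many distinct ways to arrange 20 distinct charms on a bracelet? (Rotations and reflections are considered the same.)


Free circular arrangements: rotations and reflections both identified.
(n-1)!/2 = 19!/2 = 121645100408832000/2 = 60822550204416000

60822550204416000


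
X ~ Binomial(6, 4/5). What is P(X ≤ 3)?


P(X ≤ 3) = Σ P(X=i) for i=0..3
P(X=0) = 1/15625
P(X=1) = 24/15625
P(X=2) = 48/3125
P(X=3) = 256/3125
Sum = 309/3125

P(X ≤ 3) = 309/3125 ≈ 9.89%


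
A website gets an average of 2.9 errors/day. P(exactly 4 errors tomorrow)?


Poisson(λ=2.9): P(X=4) = e^(-λ)×λ^k/k!
= e^(-2.9) × 2.9^4 / 4!
≈ 0.05502322006 × 70.7281 / 24 ≈ 0.162154

P(X=4) ≈ 0.162154 ≈ 16.22%


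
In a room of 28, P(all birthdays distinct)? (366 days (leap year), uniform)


P(all different) = Π(366-i)/366 for i=0..27
= (366/366)×(365/366)×...×(339/366)
= 0.346570

P ≈ 0.3466 ≈ 34.66%


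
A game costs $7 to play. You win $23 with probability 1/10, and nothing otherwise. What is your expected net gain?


E[gain] = (23-7)×1/10 + (-7)×9/10
= 8/5 - 63/10 = -47/10

Expected net gain = $-47/10 ≈ $-4.70


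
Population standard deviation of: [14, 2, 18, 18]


Mean = 52/4 = 13
  (14-13)²=1
  (2-13)²=121
  (18-13)²=25
  (18-13)²=25
Σ(x-μ)² = 172
σ² = 172/4 = 43

σ = √(43) ≈ 6.5574


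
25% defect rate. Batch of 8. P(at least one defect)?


P(all good) = (3/4)^8 = 6561/65536
P(≥1 defect) = 58975/65536

P = 58975/65536 ≈ 89.99%


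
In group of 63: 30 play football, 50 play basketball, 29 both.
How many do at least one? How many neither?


|A∪B| = 30+50-29 = 51
Neither = 63-51 = 12

At least one: 51; Neither: 12


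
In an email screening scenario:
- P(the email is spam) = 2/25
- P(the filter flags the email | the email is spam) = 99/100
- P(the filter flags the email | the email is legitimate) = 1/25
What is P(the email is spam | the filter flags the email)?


Using Bayes' theorem:
P(A|B) = P(B|A)·P(A) / P(B)

P(the filter flags the email) = 99/100 × 2/25 + 1/25 × 23/25
= 99/1250 + 23/625 = 29/250

P(the email is spam|the filter flags the email) = (99/1250) / (29/250) = 99/145

P(the email is spam|the filter flags the email) = 99/145 ≈ 68.28%


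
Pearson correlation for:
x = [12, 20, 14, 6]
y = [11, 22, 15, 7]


n=4, Σx=52, Σy=55, Σxy=824, Σx²=776, Σy²=879
r = (4×824 - 52×55)/√((4×776 - 52²)(4×879 - 55²))
= 436/√(400×491) = 436/√196400 ≈ 436/443.1704 ≈ 0.9838

r ≈ 0.9838


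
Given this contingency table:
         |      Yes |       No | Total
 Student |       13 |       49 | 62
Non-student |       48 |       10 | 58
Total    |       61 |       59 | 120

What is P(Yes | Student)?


P(Yes | Student) = 13/(13+49) = 13/62

P(Yes|Student) = 13/62 ≈ 20.97%


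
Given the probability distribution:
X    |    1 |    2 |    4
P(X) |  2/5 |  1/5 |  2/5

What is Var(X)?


E[X] = 12/5
E[X²] = 38/5
Var(X) = E[X²] - (E[X])² = 38/5 - 144/25 = 46/25

Var(X) = 46/25 ≈ 1.8400


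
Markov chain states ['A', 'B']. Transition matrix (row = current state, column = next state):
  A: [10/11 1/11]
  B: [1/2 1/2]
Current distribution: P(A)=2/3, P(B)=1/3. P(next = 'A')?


P(next=A) = Σᵢ P(now=i)×P(i→A)
= 2/3×10/11 + 1/3×1/2
= 20/33 + 1/6 = 17/22

P = 17/22 ≈ 0.7727


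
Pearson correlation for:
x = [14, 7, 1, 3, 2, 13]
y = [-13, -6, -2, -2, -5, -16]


n=6, Σx=40, Σy=-44, Σxy=-450, Σx²=428, Σy²=494
r = (6×(-450) - 40×(-44))/√((6×428 - 40²)(6×494 - (-44)²))
= -940/√(968×1028) = -940/√995104 ≈ -940/997.5490 ≈ -0.9423

r ≈ -0.9423


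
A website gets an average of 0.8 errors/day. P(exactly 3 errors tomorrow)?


Poisson(λ=0.8): P(X=3) = e^(-λ)×λ^k/k!
= e^(-0.8) × 0.8^3 / 3!
≈ 0.4493289641 × 0.512 / 6 ≈ 0.038343

P(X=3) ≈ 0.038343 ≈ 3.83%


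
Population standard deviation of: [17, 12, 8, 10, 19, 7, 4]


Mean = 77/7 = 11
  (17-11)²=36
  (12-11)²=1
  (8-11)²=9
  (10-11)²=1
  (19-11)²=64
  (7-11)²=16
  (4-11)²=49
Σ(x-μ)² = 176
σ² = 176/7

σ = √(176/7) ≈ 5.0143


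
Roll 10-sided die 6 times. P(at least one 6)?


P(no 6)^6 = (9/10)^6 = 531441/1000000
P(≥1) = 1 - 531441/1000000 = 468559/1000000

P = 468559/1000000 ≈ 46.86%


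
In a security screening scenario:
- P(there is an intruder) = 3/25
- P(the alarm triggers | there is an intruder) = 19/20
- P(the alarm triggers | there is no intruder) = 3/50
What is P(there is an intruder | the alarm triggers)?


Using Bayes' theorem:
P(A|B) = P(B|A)·P(A) / P(B)

P(the alarm triggers) = 19/20 × 3/25 + 3/50 × 22/25
= 57/500 + 33/625 = 417/2500

P(there is an intruder|the alarm triggers) = (57/500) / (417/2500) = 95/139

P(there is an intruder|the alarm triggers) = 95/139 ≈ 68.35%


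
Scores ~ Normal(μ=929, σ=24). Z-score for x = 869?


z = (x - μ)/σ = (869 - 929)/24 = -2.5

z = -2.5


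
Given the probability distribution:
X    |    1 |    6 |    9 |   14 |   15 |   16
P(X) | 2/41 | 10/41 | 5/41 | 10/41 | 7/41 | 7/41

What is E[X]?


E[X] = Σ x·P(X=x)
= (1)×(2/41) + (6)×(10/41) + (9)×(5/41) + (14)×(10/41) + (15)×(7/41) + (16)×(7/41)
= 464/41

E[X] = 464/41


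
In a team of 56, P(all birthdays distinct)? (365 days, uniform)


P(all different) = Π(365-i)/365 for i=0..55
= (365/365)×(364/365)×...×(310/365)
= 0.011668

P ≈ 0.0117 ≈ 1.17%


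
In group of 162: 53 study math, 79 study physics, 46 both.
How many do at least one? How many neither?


|A∪B| = 53+79-46 = 86
Neither = 162-86 = 76

At least one: 86; Neither: 76


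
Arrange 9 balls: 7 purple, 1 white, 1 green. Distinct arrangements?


9!/(7!×1!×1!) = 72

72


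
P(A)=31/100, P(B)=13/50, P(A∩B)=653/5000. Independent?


P(A)×P(B) = 403/5000
P(A∩B) = 653/5000
Not equal → NOT independent

No, not independent


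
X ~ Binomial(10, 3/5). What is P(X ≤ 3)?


P(X ≤ 3) = Σ P(X=i) for i=0..3
P(X=0) = 1024/9765625
P(X=1) = 3072/1953125
P(X=2) = 20736/1953125
P(X=3) = 82944/1953125
Sum = 534784/9765625

P(X ≤ 3) = 534784/9765625 ≈ 5.48%


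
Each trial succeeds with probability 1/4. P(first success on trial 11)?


Geometric: P(X=11) = (1-p)^(k-1)×p = (3/4)^10×1/4 = 59049/4194304

P(X=11) = 59049/4194304 ≈ 1.41%


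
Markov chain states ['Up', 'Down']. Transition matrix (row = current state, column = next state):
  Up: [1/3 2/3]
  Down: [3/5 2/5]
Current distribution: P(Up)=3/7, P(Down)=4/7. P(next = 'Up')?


P(next=Up) = Σᵢ P(now=i)×P(i→Up)
= 3/7×1/3 + 4/7×3/5
= 1/7 + 12/35 = 17/35

P = 17/35 ≈ 0.4857


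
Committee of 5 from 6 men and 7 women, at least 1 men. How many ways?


Count by #men:
  1M,4W: C(6,1)×C(7,4)=210
  2M,3W: C(6,2)×C(7,3)=525
  3M,2W: C(6,3)×C(7,2)=420
  4M,1W: C(6,4)×C(7,1)=105
  5M,0W: C(6,5)×C(7,0)=6
Total = 1266

1266


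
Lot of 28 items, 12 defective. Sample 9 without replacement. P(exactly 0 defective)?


Hypergeometric: C(12,0)×C(16,9)/C(28,9)
= 1×11440/6906900 = 4/2415

P(X=0) = 4/2415 ≈ 0.17%


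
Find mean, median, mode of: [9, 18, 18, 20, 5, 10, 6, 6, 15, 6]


Sorted: [5, 6, 6, 6, 9, 10, 15, 18, 18, 20]
Mean = 113/10
Median = 19/2
Freq: {9: 1, 18: 2, 20: 1, 5: 1, 10: 1, 6: 3, 15: 1}
Mode: [6]

Mean=113/10, Median=19/2, Mode=6


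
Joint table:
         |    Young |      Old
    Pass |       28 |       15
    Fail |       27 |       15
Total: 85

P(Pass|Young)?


P(Pass|Young) = 28/(28+27) = 28/55

P = 28/55 ≈ 50.91%


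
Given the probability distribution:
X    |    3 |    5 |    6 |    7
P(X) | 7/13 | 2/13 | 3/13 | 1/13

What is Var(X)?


E[X] = 56/13
E[X²] = 270/13
Var(X) = E[X²] - (E[X])² = 270/13 - 3136/169 = 374/169

Var(X) = 374/169 ≈ 2.2130


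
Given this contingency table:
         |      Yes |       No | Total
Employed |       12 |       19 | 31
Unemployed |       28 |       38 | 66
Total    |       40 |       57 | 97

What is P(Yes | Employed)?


P(Yes | Employed) = 12/(12+19) = 12/31

P(Yes|Employed) = 12/31 ≈ 38.71%


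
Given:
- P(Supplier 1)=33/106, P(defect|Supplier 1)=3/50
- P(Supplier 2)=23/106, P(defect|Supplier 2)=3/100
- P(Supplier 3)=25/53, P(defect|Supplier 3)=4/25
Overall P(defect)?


P(B) = Σ P(B|Aᵢ)×P(Aᵢ)
  3/50×33/106 = 99/5300
  3/100×23/106 = 69/10600
  4/25×25/53 = 4/53
Sum = 1067/10600

P(defect) = 1067/10600 ≈ 10.07%


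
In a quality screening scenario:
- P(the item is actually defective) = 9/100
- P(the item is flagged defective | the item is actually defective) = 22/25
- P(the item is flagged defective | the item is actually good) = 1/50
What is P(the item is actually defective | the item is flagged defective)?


Using Bayes' theorem:
P(A|B) = P(B|A)·P(A) / P(B)

P(the item is flagged defective) = 22/25 × 9/100 + 1/50 × 91/100
= 99/1250 + 91/5000 = 487/5000

P(the item is actually defective|the item is flagged defective) = (99/1250) / (487/5000) = 396/487

P(the item is actually defective|the item is flagged defective) = 396/487 ≈ 81.31%


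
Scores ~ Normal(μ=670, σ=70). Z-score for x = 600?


z = (x - μ)/σ = (600 - 670)/70 = -1.0

z = -1.0


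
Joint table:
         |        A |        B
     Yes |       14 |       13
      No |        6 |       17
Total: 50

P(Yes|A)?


P(Yes|A) = 14/(14+6) = 14/20 = 7/10

P = 7/10 ≈ 70.00%


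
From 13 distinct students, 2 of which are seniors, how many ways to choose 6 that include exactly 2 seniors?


Choose 2 of the 2 seniors and 4 of the other 11 students:
C(2,2)×C(11,4) = 1×330 = 330

330


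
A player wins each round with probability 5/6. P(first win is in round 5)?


Geometric: P(X=5) = (1-p)^(k-1)×p = (1/6)^4×5/6 = 5/7776

P(X=5) = 5/7776 ≈ 0.06%


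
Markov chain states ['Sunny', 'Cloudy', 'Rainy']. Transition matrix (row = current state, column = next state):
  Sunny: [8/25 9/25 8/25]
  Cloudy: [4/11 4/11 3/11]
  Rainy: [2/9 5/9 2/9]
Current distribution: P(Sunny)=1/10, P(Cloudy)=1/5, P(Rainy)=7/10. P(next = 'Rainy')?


P(next=Rainy) = Σᵢ P(now=i)×P(i→Rainy)
= 1/10×8/25 + 1/5×3/11 + 7/10×2/9
= 4/125 + 3/55 + 7/45 = 2996/12375

P = 2996/12375 ≈ 0.2421


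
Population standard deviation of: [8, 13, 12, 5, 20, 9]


Mean = 67/6
  (8-67/6)²=361/36
  (13-67/6)²=121/36
  (12-67/6)²=25/36
  (5-67/6)²=1369/36
  (20-67/6)²=2809/36
  (9-67/6)²=169/36
Σ(x-μ)² = 809/6
σ² = (809/6)/6 = 809/36

σ = √(809/36) ≈ 4.7405


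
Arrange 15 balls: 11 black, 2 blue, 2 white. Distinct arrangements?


15!/(11!×2!×2!) = 8190

8190


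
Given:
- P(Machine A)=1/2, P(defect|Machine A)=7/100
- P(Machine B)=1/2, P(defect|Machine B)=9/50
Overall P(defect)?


P(B) = Σ P(B|Aᵢ)×P(Aᵢ)
  7/100×1/2 = 7/200
  9/50×1/2 = 9/100
Sum = 1/8

P(defect) = 1/8 ≈ 12.50%


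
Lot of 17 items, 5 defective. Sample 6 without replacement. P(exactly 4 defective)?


Hypergeometric: C(5,4)×C(12,2)/C(17,6)
= 5×66/12376 = 165/6188

P(X=4) = 165/6188 ≈ 2.67%


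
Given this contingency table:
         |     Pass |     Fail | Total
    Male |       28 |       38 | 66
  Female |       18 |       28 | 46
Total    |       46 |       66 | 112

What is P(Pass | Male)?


P(Pass | Male) = 28/(28+38) = 28/66 = 14/33

P(Pass|Male) = 14/33 ≈ 42.42%


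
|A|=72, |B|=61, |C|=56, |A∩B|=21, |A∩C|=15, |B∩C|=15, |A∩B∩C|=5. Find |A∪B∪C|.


|A∪B∪C| = 72+61+56-21-15-15+5 = 143

|A∪B∪C| = 143


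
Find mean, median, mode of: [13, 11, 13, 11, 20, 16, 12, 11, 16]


Sorted: [11, 11, 11, 12, 13, 13, 16, 16, 20]
Mean = 123/9 = 41/3
Median = 13
Freq: {13: 2, 11: 3, 20: 1, 16: 2, 12: 1}
Mode: [11]

Mean=41/3, Median=13, Mode=11


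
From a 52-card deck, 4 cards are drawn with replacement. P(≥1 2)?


P(not a 2) = 48/52 = 12/13
P(none in 4 draws) = (12/13)^4 = 20736/28561
P(≥1 2) = 1 - 20736/28561 = 7825/28561

P = 7825/28561 ≈ 27.40%


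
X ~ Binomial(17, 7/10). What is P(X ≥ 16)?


P(X ≥ 16) = Σ P(X=i) for i=16..17
P(X=16) = 1694879459049651/100000000000000000
P(X=17) = 232630513987207/100000000000000000
Sum = 963754986518429/50000000000000000

P(X ≥ 16) = 963754986518429/50000000000000000 ≈ 1.93%


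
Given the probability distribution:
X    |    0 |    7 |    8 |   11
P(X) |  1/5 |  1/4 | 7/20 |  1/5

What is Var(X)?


E[X] = 27/4
E[X²] = 1177/20
Var(X) = E[X²] - (E[X])² = 1177/20 - 729/16 = 1063/80

Var(X) = 1063/80 ≈ 13.2875


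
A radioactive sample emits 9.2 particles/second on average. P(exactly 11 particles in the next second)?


Poisson(λ=9.2): P(X=11) = e^(-λ)×λ^k/k!
= e^(-9.2) × 9.2^11 / 11!
≈ 0.0001010394018 × 39963737788.6 / 39916800 ≈ 0.101158

P(X=11) ≈ 0.101158 ≈ 10.12%


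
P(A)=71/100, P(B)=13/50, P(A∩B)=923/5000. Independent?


P(A)×P(B) = 923/5000
P(A∩B) = 923/5000
Equal ✓ → Independent

Yes, independent


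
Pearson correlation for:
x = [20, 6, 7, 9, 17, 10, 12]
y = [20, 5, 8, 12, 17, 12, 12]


n=7, Σx=81, Σy=86, Σxy=1147, Σx²=1099, Σy²=1210
r = (7×1147 - 81×86)/√((7×1099 - 81²)(7×1210 - 86²))
= 1063/√(1132×1074) = 1063/√1215768 ≈ 1063/1102.6187 ≈ 0.9641

r ≈ 0.9641


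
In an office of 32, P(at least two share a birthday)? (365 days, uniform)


P(all different) = Π(365-i)/365 for i=0..31
= 0.246652
P(match) = 1 - 0.246652 = 0.753348

P ≈ 0.7533 ≈ 75.33%


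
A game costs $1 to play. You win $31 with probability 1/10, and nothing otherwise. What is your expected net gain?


E[gain] = (31-1)×1/10 + (-1)×9/10
= 3 - 9/10 = 21/10

Expected net gain = $21/10 ≈ $2.10


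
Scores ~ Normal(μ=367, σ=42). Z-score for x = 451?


z = (x - μ)/σ = (451 - 367)/42 = 2.0

z = 2.0


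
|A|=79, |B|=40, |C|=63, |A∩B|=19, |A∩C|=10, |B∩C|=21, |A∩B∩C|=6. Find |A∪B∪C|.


|A∪B∪C| = 79+40+63-19-10-21+6 = 138

|A∪B∪C| = 138


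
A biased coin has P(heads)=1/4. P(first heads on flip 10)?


Geometric: P(X=10) = (1-p)^(k-1)×p = (3/4)^9×1/4 = 19683/1048576

P(X=10) = 19683/1048576 ≈ 1.88%


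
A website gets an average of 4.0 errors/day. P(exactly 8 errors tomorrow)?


Poisson(λ=4.0): P(X=8) = e^(-λ)×λ^k/k!
= e^(-4.0) × 4.0^8 / 8!
≈ 0.01831563889 × 65536 / 40320 ≈ 0.029770

P(X=8) ≈ 0.029770 ≈ 2.98%


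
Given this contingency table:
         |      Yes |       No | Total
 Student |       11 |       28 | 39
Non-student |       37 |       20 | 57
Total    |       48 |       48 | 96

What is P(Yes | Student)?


P(Yes | Student) = 11/(11+28) = 11/39

P(Yes|Student) = 11/39 ≈ 28.21%


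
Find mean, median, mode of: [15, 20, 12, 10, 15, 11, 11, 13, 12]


Sorted: [10, 11, 11, 12, 12, 13, 15, 15, 20]
Mean = 119/9
Median = 12
Freq: {15: 2, 20: 1, 12: 2, 10: 1, 11: 2, 13: 1}
Mode: [11, 12, 15]

Mean=119/9, Median=12, Mode=[11, 12, 15]


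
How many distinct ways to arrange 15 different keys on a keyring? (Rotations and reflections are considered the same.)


Free circular arrangements: rotations and reflections both identified.
(n-1)!/2 = 14!/2 = 87178291200/2 = 43589145600

43589145600


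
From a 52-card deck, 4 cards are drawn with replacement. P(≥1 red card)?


P(not a red card) = 26/52 = 1/2
P(none in 4 draws) = (1/2)^4 = 1/16
P(≥1 red card) = 1 - 1/16 = 15/16

P = 15/16 ≈ 93.75%


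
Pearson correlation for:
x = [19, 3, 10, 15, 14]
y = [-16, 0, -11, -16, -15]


n=5, Σx=61, Σy=-58, Σxy=-864, Σx²=891, Σy²=858
r = (5×(-864) - 61×(-58))/√((5×891 - 61²)(5×858 - (-58)²))
= -782/√(734×926) = -782/√679684 ≈ -782/824.4295 ≈ -0.9485

r ≈ -0.9485


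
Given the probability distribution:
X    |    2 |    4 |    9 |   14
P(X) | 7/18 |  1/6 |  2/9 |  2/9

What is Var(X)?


E[X] = 59/9
E[X²] = 592/9
Var(X) = E[X²] - (E[X])² = 592/9 - 3481/81 = 1847/81

Var(X) = 1847/81 ≈ 22.8025


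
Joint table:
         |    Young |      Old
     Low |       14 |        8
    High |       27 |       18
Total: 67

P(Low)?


P(Low) = (14+8)/67 = 22/67

P(Low) = 22/67 ≈ 32.84%


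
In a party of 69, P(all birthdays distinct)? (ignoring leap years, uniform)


P(all different) = Π(365-i)/365 for i=0..68
= (365/365)×(364/365)×...×(297/365)
= 0.001036

P ≈ 0.0010 ≈ 0.10%


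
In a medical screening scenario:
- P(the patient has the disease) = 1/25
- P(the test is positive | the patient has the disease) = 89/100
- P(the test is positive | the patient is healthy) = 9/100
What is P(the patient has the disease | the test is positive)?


Using Bayes' theorem:
P(A|B) = P(B|A)·P(A) / P(B)

P(the test is positive) = 89/100 × 1/25 + 9/100 × 24/25
= 89/2500 + 54/625 = 61/500

P(the patient has the disease|the test is positive) = (89/2500) / (61/500) = 89/305

P(the patient has the disease|the test is positive) = 89/305 ≈ 29.18%


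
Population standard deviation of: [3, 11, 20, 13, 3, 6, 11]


Mean = 67/7
  (3-67/7)²=2116/49
  (11-67/7)²=100/49
  (20-67/7)²=5329/49
  (13-67/7)²=576/49
  (3-67/7)²=2116/49
  (6-67/7)²=625/49
  (11-67/7)²=100/49
Σ(x-μ)² = 1566/7
σ² = (1566/7)/7 = 1566/49

σ = √(1566/49) ≈ 5.6532


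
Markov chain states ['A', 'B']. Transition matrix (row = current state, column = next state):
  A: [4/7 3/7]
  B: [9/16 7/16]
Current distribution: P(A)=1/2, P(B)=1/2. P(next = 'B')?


P(next=B) = Σᵢ P(now=i)×P(i→B)
= 1/2×3/7 + 1/2×7/16
= 3/14 + 7/32 = 97/224

P = 97/224 ≈ 0.4330


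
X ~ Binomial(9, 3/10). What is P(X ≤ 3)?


P(X ≤ 3) = Σ P(X=i) for i=0..3
P(X=0) = 40353607/1000000000
P(X=1) = 155649627/1000000000
P(X=2) = 66706983/250000000
P(X=3) = 66706983/250000000
Sum = 364829549/500000000

P(X ≤ 3) = 364829549/500000000 ≈ 72.97%


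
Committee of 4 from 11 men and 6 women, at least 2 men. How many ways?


Count by #men:
  2M,2W: C(11,2)×C(6,2)=825
  3M,1W: C(11,3)×C(6,1)=990
  4M,0W: C(11,4)×C(6,0)=330
Total = 2145

2145


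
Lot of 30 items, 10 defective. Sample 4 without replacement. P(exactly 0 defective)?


Hypergeometric: C(10,0)×C(20,4)/C(30,4)
= 1×4845/27405 = 323/1827

P(X=0) = 323/1827 ≈ 17.68%


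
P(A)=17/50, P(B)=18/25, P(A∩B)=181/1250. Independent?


P(A)×P(B) = 153/625
P(A∩B) = 181/1250
Not equal → NOT independent

No, not independent


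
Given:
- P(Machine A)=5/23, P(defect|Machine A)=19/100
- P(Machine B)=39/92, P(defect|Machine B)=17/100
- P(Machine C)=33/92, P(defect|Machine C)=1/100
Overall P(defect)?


P(B) = Σ P(B|Aᵢ)×P(Aᵢ)
  19/100×5/23 = 19/460
  17/100×39/92 = 663/9200
  1/100×33/92 = 33/9200
Sum = 269/2300

P(defect) = 269/2300 ≈ 11.70%


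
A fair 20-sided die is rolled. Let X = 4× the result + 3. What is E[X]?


E[die] = (1+20)/2 = 21/2
E[X] = 4×21/2 + 3 = 45

E[X] = 45


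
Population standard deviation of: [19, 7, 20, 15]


Mean = 61/4
  (19-61/4)²=225/16
  (7-61/4)²=1089/16
  (20-61/4)²=361/16
  (15-61/4)²=1/16
Σ(x-μ)² = 419/4
σ² = (419/4)/4 = 419/16

σ = √(419/16) ≈ 5.1174


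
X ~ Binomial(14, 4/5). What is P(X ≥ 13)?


P(X ≥ 13) = Σ P(X=i) for i=13..14
P(X=13) = 939524096/6103515625
P(X=14) = 268435456/6103515625
Sum = 1207959552/6103515625

P(X ≥ 13) = 1207959552/6103515625 ≈ 19.79%


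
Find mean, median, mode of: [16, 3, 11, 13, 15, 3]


Sorted: [3, 3, 11, 13, 15, 16]
Mean = 61/6
Median = 12
Freq: {16: 1, 3: 2, 11: 1, 13: 1, 15: 1}
Mode: [3]

Mean=61/6, Median=12, Mode=3


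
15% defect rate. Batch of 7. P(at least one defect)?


P(all good) = (17/20)^7 = 410338673/1280000000
P(≥1 defect) = 869661327/1280000000

P = 869661327/1280000000 ≈ 67.94%


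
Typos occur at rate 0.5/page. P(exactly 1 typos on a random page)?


Poisson(λ=0.5): P(X=1) = e^(-λ)×λ^k/k!
= e^(-0.5) × 0.5^1 / 1!
≈ 0.6065306597 × 0.5 / 1 ≈ 0.303265

P(X=1) ≈ 0.303265 ≈ 30.33%


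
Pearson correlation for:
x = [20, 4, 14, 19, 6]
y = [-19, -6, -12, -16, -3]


n=5, Σx=63, Σy=-56, Σxy=-894, Σx²=1009, Σy²=806
r = (5×(-894) - 63×(-56))/√((5×1009 - 63²)(5×806 - (-56)²))
= -942/√(1076×894) = -942/√961944 ≈ -942/980.7874 ≈ -0.9605

r ≈ -0.9605


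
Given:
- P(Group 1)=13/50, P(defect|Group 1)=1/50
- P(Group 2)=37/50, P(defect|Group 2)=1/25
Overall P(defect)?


P(B) = Σ P(B|Aᵢ)×P(Aᵢ)
  1/50×13/50 = 13/2500
  1/25×37/50 = 37/1250
Sum = 87/2500

P(defect) = 87/2500 ≈ 3.48%


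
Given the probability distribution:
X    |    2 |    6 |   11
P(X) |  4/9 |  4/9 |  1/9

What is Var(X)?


E[X] = 43/9
E[X²] = 281/9
Var(X) = E[X²] - (E[X])² = 281/9 - 1849/81 = 680/81

Var(X) = 680/81 ≈ 8.3951


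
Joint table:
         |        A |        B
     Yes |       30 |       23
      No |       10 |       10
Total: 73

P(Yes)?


P(Yes) = (30+23)/73 = 53/73

P(Yes) = 53/73 ≈ 72.60%


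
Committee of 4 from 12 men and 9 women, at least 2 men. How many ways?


Count by #men:
  2M,2W: C(12,2)×C(9,2)=2376
  3M,1W: C(12,3)×C(9,1)=1980
  4M,0W: C(12,4)×C(9,0)=495
Total = 4851

4851


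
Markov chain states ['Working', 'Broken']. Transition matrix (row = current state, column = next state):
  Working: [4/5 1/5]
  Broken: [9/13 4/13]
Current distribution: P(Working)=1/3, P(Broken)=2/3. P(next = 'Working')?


P(next=Working) = Σᵢ P(now=i)×P(i→Working)
= 1/3×4/5 + 2/3×9/13
= 4/15 + 6/13 = 142/195

P = 142/195 ≈ 0.7282


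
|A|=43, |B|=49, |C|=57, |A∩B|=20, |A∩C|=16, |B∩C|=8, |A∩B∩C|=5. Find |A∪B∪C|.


|A∪B∪C| = 43+49+57-20-16-8+5 = 110

|A∪B∪C| = 110


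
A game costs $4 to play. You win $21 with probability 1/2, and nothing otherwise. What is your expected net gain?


E[gain] = (21-4)×1/2 + (-4)×1/2
= 17/2 - 2 = 13/2

Expected net gain = $13/2 ≈ $6.50


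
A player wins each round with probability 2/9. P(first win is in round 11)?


Geometric: P(X=11) = (1-p)^(k-1)×p = (7/9)^10×2/9 = 564950498/31381059609

P(X=11) = 564950498/31381059609 ≈ 1.80%
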